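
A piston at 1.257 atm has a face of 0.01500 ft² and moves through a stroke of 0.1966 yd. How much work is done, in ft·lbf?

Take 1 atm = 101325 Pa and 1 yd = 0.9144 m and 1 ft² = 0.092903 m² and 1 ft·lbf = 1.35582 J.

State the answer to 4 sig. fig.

1.257 atm → 127366 Pa
0.01500 ft² → 0.00139354 m²
F = P × A = 127366 × 0.00139354 = 177.49 N
0.1966 yd → 0.179771 m
W = F × d = 177.49 × 0.179771 = 31.9076 J
In ft·lbf: 31.9076 / 1.35582 = 23.5338 ft·lbf

23.53 ft·lbf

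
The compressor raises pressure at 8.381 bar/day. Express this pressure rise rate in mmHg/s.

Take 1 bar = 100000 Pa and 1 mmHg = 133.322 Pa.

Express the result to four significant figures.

0.07276 mmHg/s

8.381 bar/day × 100000 Pa/bar ÷ 86400 s/day = 9.70023 Pa/s
9.70023 Pa/s ÷ 133.322 Pa/mmHg = 0.0727579 mmHg/s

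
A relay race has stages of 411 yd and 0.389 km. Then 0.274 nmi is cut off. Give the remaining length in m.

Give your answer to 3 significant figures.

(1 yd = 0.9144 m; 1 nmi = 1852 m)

257 m

411 yd × 0.9144 = 375.818 m
0.389 km × 1000 = 389 m
0.274 nmi × 1852 = 507.448 m
Net: 375.818 + 389 − 507.448 = 257.37 m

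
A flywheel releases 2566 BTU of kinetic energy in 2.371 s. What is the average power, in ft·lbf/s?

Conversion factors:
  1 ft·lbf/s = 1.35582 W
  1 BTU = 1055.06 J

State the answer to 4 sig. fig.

2566 BTU × 1055.06 → 2.70728×10⁶ J
P = E / t = 2.70728×10⁶ J / 2.371 s = 1.14183×10⁶ W
1.14183×10⁶ W ÷ (1.35582 W/ft·lbf/s) = 842169 ft·lbf/s

8.422×10⁵ ft·lbf/s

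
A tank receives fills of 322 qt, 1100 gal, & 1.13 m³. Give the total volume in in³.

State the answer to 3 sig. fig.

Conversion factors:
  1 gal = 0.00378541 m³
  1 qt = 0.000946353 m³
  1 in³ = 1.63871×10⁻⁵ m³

3.42×10⁵ in³

322 qt × 0.000946353 = 0.304726 m³
1100 gal × 0.00378541 = 4.16395 m³
1.13 m³ (already m³)
Combined: 0.304726 + 4.16395 + 1.13 = 5.59868 m³
In in³: 5.59868 / 1.63871×10⁻⁵ = 341652 in³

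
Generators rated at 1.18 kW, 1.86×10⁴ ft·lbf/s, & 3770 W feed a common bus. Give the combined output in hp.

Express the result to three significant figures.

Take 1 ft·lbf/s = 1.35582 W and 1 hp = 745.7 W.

40.5 hp

1.18 kW × 1000 = 1180 W
1.86×10⁴ ft·lbf/s × 1.35582 = 25218.3 W
3770 W (already W)
Total: 1180 + 25218.3 + 3770 = 30168.3 W
In hp: 30168.3 / 745.7 = 40.4563 hp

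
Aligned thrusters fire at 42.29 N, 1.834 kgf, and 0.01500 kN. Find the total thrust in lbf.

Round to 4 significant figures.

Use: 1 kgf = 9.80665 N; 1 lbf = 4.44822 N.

16.92 lbf

42.29 N (already N)
1.834 kgf × 9.80665 → 17.9854 N
0.01500 kN × 1000 → 15 N
Sum: 42.29 + 17.9854 + 15 = 75.2754 N
In lbf: 75.2754 / 4.44822 = 16.9226 lbf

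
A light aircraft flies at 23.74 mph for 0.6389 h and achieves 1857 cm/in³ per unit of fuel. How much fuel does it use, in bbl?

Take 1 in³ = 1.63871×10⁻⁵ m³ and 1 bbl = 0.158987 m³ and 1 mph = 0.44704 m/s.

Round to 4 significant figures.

23.74 mph → 10.6127 m/s
0.6389 h → 2300.04 s
d = v × t = 10.6127 × 2300.04 = 24409.6 m
1857 cm/in³ → 1.13321×10⁶ m/m³
V = d / (distance per unit fuel) = 24409.6 / 1.13321×10⁶ = 0.0215402 m³
In bbl: 0.0215402 / 0.158987 = 0.135484 bbl

0.1355 bbl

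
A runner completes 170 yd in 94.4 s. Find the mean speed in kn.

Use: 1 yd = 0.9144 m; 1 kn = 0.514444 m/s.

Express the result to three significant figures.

3.20 kn

170 yd × 0.9144 = 155.448 m
v = d / t = 155.448 m / 94.4 s = 1.64669 m/s
1.64669 m/s ÷ (0.514444 m/s/kn) = 3.20091 kn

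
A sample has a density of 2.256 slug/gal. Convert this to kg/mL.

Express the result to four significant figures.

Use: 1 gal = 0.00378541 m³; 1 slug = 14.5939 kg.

0.008698 kg/mL

2.256 slug/gal × 14.5939 kg/slug ÷ 0.00378541 m³/gal = 8697.56 kg/m³
8697.56 kg/m³ × 10⁻⁶ m³/mL = 0.00869756 kg/mL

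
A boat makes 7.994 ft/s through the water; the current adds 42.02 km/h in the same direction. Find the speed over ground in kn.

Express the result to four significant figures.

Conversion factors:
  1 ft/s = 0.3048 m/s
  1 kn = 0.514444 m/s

27.43 kn

7.994 ft/s × 0.3048 = 2.43657 m/s
42.02 km/h × (1/3.6) = 11.6722 m/s
Combined: 2.43657 + 11.6722 = 14.1088 m/s
In kn: 14.1088 / 0.514444 = 27.4253 kn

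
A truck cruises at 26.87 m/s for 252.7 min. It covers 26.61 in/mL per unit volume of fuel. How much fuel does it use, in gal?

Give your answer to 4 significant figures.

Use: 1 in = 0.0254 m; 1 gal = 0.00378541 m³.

159.2 gal

252.7 min → 15162 s
d = v × t = 26.87 × 15162 = 407403 m
26.61 in/mL → 675894 m/m³
V = d / (distance per unit fuel) = 407403 / 675894 = 0.602762 m³
In gal: 0.602762 / 0.00378541 = 159.233 gal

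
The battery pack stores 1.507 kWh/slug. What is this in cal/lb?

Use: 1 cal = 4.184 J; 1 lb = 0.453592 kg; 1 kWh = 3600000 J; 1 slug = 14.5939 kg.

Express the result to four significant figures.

1.507 kWh/slug × 3600000 J/kWh ÷ 14.5939 kg/slug = 371744 J/kg
371744 J/kg ÷ 4.184 J/cal × 0.453592 kg/lb = 40301.2 cal/lb

4.030×10⁴ cal/lb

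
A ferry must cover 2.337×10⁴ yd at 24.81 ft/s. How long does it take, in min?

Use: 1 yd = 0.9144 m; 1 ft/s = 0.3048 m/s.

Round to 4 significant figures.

47.10 min

2.337×10⁴ yd × 0.9144 → 21369.5 m
24.81 ft/s × 0.3048 → 7.56209 m/s
t = d / v = 21369.5 m / 7.56209 m/s = 2825.87 s
2825.87 s ÷ (60 s/min) = 47.0978 min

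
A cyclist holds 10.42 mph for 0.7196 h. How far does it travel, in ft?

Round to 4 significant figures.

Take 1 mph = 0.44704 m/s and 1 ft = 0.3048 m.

3.959×10⁴ ft

10.42 mph × 0.44704 → 4.65816 m/s
0.7196 h × 3600 → 2590.56 s
d = v × t = 4.65816 m/s × 2590.56 s = 12067.2 m
12067.2 m ÷ (0.3048 m/ft) = 39590.6 ft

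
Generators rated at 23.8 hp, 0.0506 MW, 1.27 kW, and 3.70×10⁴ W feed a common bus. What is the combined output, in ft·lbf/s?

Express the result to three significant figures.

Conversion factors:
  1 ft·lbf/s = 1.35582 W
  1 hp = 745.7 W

23.8 hp × 745.7 = 17747.7 W
0.0506 MW × 1000000 = 50600 W
1.27 kW × 1000 = 1270 W
3.70×10⁴ W (already W)
Combined: 17747.7 + 50600 + 1270 + 37000 = 106618 W
In ft·lbf/s: 106618 / 1.35582 = 78637.3 ft·lbf/s

7.86×10⁴ ft·lbf/s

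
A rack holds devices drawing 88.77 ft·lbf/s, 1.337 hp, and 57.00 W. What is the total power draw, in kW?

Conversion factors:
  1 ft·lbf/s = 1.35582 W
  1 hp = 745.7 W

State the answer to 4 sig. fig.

1.174 kW

88.77 ft·lbf/s × 1.35582 = 120.356 W
1.337 hp × 745.7 = 997.001 W
57.00 W (already W)
Sum: 120.356 + 997.001 + 57 = 1174.36 W
In kW: 1174.36 / 1000 = 1.17436 kW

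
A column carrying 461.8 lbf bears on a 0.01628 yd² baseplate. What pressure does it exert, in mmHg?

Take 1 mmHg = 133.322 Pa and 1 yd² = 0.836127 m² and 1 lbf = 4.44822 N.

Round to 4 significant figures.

461.8 lbf × 4.44822 → 2054.19 N
0.01628 yd² × 0.836127 → 0.0136121 m²
P = F / A = 2054.19 N / 0.0136121 m² = 150909 Pa
150909 Pa ÷ (133.322 Pa/mmHg) = 1131.91 mmHg

1132 mmHg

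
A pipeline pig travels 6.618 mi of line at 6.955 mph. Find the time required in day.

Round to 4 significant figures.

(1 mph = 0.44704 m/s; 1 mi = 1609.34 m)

6.618 mi × 1609.34 = 10650.6 m
6.955 mph × 0.44704 = 3.10916 m/s
t = d / v = 10650.6 m / 3.10916 m/s = 3425.56 s
3425.56 s ÷ (86400 s/day) = 0.0396477 day

0.03965 day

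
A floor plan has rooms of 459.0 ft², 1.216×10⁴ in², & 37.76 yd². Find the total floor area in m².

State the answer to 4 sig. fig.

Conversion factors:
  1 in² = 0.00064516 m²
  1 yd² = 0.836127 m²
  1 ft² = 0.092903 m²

82.06 m²

459.0 ft² × 0.092903 = 42.6425 m²
1.216×10⁴ in² × 0.00064516 = 7.84515 m²
37.76 yd² × 0.836127 = 31.5722 m²
Sum: 42.6425 + 7.84515 + 31.5722 = 82.0598 m²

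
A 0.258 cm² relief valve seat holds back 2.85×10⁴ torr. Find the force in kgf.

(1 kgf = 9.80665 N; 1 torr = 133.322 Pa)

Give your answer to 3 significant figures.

10.0 kgf

2.85×10⁴ torr × 133.322 = 3.79968×10⁶ Pa
0.258 cm² × 0.0001 = 2.58×10⁻⁵ m²
F = P × A = 3.79968×10⁶ Pa × 2.58×10⁻⁵ m² = 98.0317 N
98.0317 N ÷ (9.80665 N/kgf) = 9.99645 kgf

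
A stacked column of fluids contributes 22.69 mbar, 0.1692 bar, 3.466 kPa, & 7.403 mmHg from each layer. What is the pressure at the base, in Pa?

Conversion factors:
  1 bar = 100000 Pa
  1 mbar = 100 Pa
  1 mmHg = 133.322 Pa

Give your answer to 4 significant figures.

22.69 mbar × 100 → 2269 Pa
0.1692 bar × 100000 → 16920 Pa
3.466 kPa × 1000 → 3466 Pa
7.403 mmHg × 133.322 → 986.983 Pa
Total: 2269 + 16920 + 3466 + 986.983 = 23642 Pa

2.364×10⁴ Pa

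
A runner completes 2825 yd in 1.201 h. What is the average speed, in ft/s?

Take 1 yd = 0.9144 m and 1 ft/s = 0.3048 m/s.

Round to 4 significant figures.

2825 yd × 0.9144 → 2583.18 m
1.201 h × 3600 → 4323.6 s
v = d / t = 2583.18 m / 4323.6 s = 0.59746 m/s
0.59746 m/s ÷ (0.3048 m/s/ft/s) = 1.96017 ft/s

1.960 ft/s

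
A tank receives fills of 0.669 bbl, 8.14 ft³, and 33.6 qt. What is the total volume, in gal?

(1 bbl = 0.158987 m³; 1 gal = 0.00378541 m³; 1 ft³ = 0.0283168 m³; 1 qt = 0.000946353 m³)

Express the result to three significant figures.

0.669 bbl × 0.158987 = 0.106362 m³
8.14 ft³ × 0.0283168 = 0.230499 m³
33.6 qt × 0.000946353 = 0.0317975 m³
Total: 0.106362 + 0.230499 + 0.0317975 = 0.368658 m³
In gal: 0.368658 / 0.00378541 = 97.3892 gal

97.4 gal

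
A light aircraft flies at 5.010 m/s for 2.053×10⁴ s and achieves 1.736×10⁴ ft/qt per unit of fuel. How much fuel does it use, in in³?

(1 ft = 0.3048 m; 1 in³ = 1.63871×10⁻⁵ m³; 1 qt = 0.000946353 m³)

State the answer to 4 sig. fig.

d = v × t = 5.01 × 20530 = 102855 m
1.736×10⁴ ft/qt → 5.59128×10⁶ m/m³
V = d / (distance per unit fuel) = 102855 / 5.59128×10⁶ = 0.0183956 m³
In in³: 0.0183956 / 1.63871×10⁻⁵ = 1122.57 in³

1123 in³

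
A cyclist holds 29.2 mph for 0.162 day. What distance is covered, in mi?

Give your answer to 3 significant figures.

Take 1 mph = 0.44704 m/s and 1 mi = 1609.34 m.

114 mi

29.2 mph × 0.44704 → 13.0536 m/s
0.162 day × 86400 → 13996.8 s
d = v × t = 13.0536 m/s × 13996.8 s = 182709 m
182709 m ÷ (1609.34 m/mi) = 113.53 mi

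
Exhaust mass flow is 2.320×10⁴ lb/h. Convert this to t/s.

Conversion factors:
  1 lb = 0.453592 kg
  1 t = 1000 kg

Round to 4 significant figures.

0.002923 t/s

2.320×10⁴ lb/h × 0.453592 kg/lb ÷ 3600 s/h = 2.92315 kg/s
2.92315 kg/s ÷ 1000 kg/t = 0.00292315 t/s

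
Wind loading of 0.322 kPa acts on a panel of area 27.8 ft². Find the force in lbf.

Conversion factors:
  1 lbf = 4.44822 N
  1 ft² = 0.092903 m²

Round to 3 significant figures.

0.322 kPa × 1000 = 322 Pa
27.8 ft² × 0.092903 = 2.5827 m²
F = P × A = 322 Pa × 2.5827 m² = 831.629 N
831.629 N ÷ (4.44822 N/lbf) = 186.958 lbf

187 lbf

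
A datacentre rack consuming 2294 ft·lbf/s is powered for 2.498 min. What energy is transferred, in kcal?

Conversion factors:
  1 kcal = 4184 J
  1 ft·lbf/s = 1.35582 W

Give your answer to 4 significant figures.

2294 ft·lbf/s × 1.35582 → 3110.25 W
2.498 min × 60 → 149.88 s
E = P × t = 3110.25 W × 149.88 s = 466164 J
466164 J ÷ (4184 J/kcal) = 111.416 kcal

111.4 kcal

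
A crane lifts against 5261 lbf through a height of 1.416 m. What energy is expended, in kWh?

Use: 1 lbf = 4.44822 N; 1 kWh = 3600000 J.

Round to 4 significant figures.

5261 lbf × 4.44822 → 23402.1 N
W = F × d = 23402.1 N × 1.416 m = 33137.4 J
33137.4 J ÷ (3600000 J/kWh) = 0.00920483 kWh

0.009205 kWh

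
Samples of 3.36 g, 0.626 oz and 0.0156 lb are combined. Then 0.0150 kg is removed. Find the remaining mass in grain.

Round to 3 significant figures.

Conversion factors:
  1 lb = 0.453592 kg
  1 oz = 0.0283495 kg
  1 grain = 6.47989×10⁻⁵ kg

3.36 g × 0.001 = 0.00336 kg
0.626 oz × 0.0283495 = 0.0177468 kg
0.0156 lb × 0.453592 = 0.00707604 kg
0.0150 kg (already kg)
Net: 0.00336 + 0.0177468 + 0.00707604 − 0.015 = 0.0131828 kg
In grain: 0.0131828 / 6.47989×10⁻⁵ = 203.442 grain

203 grain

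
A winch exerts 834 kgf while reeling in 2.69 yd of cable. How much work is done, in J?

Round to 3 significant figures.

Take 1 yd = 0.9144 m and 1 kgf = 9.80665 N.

834 kgf × 9.80665 → 8178.75 N
2.69 yd × 0.9144 → 2.45974 m
W = F × d = 8178.75 N × 2.45974 m = 20117.6 J

2.01×10⁴ J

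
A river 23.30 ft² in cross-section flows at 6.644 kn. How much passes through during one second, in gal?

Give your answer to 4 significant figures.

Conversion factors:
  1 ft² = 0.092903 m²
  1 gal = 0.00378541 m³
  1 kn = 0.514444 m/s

1955 gal

6.644 kn × 0.514444 = 3.41797 m/s
23.30 ft² × 0.092903 = 2.16464 m²
V = v × A × t = 3.41797 m/s × 2.16464 m² × 1 s = 7.39867 m³
7.39867 m³ ÷ (0.00378541 m³/gal) = 1954.52 gal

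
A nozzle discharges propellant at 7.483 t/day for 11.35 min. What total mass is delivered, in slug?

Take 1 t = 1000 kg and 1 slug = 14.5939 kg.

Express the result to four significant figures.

4.041 slug

7.483 t/day → 0.0866088 kg/s
11.35 min → 681 s
m = ṁ × t = 0.0866088 × 681 = 58.9806 kg
In slug: 58.9806 / 14.5939 = 4.04146 slug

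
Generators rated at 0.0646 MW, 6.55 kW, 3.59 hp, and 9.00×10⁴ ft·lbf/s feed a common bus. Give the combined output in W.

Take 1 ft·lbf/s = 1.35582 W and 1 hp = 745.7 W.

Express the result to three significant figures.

0.0646 MW × 1000000 → 64600 W
6.55 kW × 1000 → 6550 W
3.59 hp × 745.7 → 2677.06 W
9.00×10⁴ ft·lbf/s × 1.35582 → 122024 W
Sum: 64600 + 6550 + 2677.06 + 122024 = 195851 W

1.96×10⁵ W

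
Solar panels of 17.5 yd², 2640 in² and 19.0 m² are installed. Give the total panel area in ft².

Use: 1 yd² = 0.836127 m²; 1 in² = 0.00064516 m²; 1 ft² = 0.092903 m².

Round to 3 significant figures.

17.5 yd² × 0.836127 = 14.6322 m²
2640 in² × 0.00064516 = 1.70322 m²
19.0 m² (already m²)
Combined: 14.6322 + 1.70322 + 19 = 35.3354 m²
In ft²: 35.3354 / 0.092903 = 380.347 ft²

380 ft²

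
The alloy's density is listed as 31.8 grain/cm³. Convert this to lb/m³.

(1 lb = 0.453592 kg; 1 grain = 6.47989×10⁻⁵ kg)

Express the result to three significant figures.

4540 lb/m³

31.8 grain/cm³ × 6.47989×10⁻⁵ kg/grain ÷ 10⁻⁶ m³/cm³ = 2060.61 kg/m³
2060.61 kg/m³ ÷ 0.453592 kg/lb = 4542.87 lb/m³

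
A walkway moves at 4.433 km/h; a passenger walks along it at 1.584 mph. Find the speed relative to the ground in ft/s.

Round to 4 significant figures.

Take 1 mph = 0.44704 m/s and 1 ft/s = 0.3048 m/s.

6.363 ft/s

4.433 km/h × (1/3.6) → 1.23139 m/s
1.584 mph × 0.44704 → 0.708111 m/s
Total: 1.23139 + 0.708111 = 1.9395 m/s
In ft/s: 1.9395 / 0.3048 = 6.36319 ft/s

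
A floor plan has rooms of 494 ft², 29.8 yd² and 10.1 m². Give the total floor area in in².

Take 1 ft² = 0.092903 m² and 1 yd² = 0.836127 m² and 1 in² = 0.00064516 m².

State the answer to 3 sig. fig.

1.25×10⁵ in²

494 ft² × 0.092903 = 45.8941 m²
29.8 yd² × 0.836127 = 24.9166 m²
10.1 m² (already m²)
Sum: 45.8941 + 24.9166 + 10.1 = 80.9107 m²
In in²: 80.9107 / 0.00064516 = 125412 in²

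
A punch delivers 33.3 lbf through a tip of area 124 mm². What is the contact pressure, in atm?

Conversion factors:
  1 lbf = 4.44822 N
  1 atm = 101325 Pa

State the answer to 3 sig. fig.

33.3 lbf × 4.44822 = 148.126 N
124 mm² × 10⁻⁶ = 1.24×10⁻⁴ m²
P = F / A = 148.126 N / 1.24×10⁻⁴ m² = 1.19456×10⁶ Pa
1.19456×10⁶ Pa ÷ (101325 Pa/atm) = 11.7894 atm

11.8 atm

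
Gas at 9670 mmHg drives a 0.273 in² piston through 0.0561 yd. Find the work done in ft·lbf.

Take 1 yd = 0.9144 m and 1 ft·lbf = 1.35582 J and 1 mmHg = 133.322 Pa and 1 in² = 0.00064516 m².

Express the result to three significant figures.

9670 mmHg → 1.28922×10⁶ Pa
0.273 in² → 1.76129×10⁻⁴ m²
F = P × A = 1.28922×10⁶ × 1.76129×10⁻⁴ = 227.069 N
0.0561 yd → 0.0512978 m
W = F × d = 227.069 × 0.0512978 = 11.6481 J
In ft·lbf: 11.6481 / 1.35582 = 8.59118 ft·lbf

8.59 ft·lbf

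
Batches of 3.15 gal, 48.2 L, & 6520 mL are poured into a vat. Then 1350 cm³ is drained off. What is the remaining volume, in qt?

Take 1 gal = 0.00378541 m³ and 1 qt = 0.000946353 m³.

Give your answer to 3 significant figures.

69.0 qt

3.15 gal × 0.00378541 = 0.011924 m³
48.2 L × 0.001 = 0.0482 m³
6520 mL × 10⁻⁶ = 0.00652 m³
1350 cm³ × 10⁻⁶ = 0.00135 m³
Result: 0.011924 + 0.0482 + 0.00652 − 0.00135 = 0.065294 m³
In qt: 0.065294 / 0.000946353 = 68.9954 qt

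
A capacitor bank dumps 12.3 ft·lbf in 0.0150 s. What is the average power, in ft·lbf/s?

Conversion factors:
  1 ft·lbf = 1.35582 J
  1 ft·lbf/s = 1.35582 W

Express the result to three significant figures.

820 ft·lbf/s

12.3 ft·lbf × 1.35582 → 16.6766 J
P = E / t = 16.6766 J / 0.015 s = 1111.77 W
1111.77 W ÷ (1.35582 W/ft·lbf/s) = 819.998 ft·lbf/s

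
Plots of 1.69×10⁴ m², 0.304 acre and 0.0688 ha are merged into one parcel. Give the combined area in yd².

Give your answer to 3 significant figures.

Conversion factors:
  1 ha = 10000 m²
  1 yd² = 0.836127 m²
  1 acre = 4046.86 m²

1.69×10⁴ m² (already m²)
0.304 acre × 4046.86 = 1230.25 m²
0.0688 ha × 10000 = 688 m²
Combined: 16900 + 1230.25 + 688 = 18818.2 m²
In yd²: 18818.2 / 0.836127 = 22506.4 yd²

2.25×10⁴ yd²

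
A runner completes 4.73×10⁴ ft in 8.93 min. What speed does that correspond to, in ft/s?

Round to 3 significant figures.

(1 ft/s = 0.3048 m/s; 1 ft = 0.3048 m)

88.3 ft/s

4.73×10⁴ ft × 0.3048 = 14417 m
8.93 min × 60 = 535.8 s
v = d / t = 14417 m / 535.8 s = 26.9074 m/s
26.9074 m/s ÷ (0.3048 m/s/ft/s) = 88.2789 ft/s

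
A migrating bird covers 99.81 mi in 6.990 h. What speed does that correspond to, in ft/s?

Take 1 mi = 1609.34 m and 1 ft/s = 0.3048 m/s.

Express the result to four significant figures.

99.81 mi × 1609.34 = 160628 m
6.990 h × 3600 = 25164 s
v = d / t = 160628 m / 25164 s = 6.38325 m/s
6.38325 m/s ÷ (0.3048 m/s/ft/s) = 20.9424 ft/s

20.94 ft/s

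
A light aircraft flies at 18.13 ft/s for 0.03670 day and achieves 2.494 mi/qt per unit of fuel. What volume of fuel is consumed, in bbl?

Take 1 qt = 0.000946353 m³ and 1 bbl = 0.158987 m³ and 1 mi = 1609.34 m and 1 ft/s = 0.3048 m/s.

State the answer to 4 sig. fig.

0.02599 bbl

18.13 ft/s → 5.52602 m/s
0.03670 day → 3170.88 s
d = v × t = 5.52602 × 3170.88 = 17522.3 m
2.494 mi/qt → 4.24122×10⁶ m/m³
V = d / (distance per unit fuel) = 17522.3 / 4.24122×10⁶ = 0.00413143 m³
In bbl: 0.00413143 / 0.158987 = 0.025986 bbl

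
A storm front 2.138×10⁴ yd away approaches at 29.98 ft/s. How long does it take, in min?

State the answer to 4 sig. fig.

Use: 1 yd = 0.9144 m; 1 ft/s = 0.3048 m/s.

2.138×10⁴ yd × 0.9144 → 19549.9 m
29.98 ft/s × 0.3048 → 9.1379 m/s
t = d / v = 19549.9 m / 9.1379 m/s = 2139.43 s
2139.43 s ÷ (60 s/min) = 35.6572 min

35.66 min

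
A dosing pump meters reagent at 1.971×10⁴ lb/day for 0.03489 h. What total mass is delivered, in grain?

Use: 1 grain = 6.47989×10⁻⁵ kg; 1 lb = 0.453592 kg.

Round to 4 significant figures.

1.971×10⁴ lb/day → 0.103476 kg/s
0.03489 h → 125.604 s
m = ṁ × t = 0.103476 × 125.604 = 12.997 kg
In grain: 12.997 / 6.47989×10⁻⁵ = 200574 grain

2.006×10⁵ grain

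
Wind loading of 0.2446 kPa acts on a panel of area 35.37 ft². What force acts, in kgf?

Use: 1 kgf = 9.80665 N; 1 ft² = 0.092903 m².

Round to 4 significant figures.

81.96 kgf

0.2446 kPa × 1000 → 244.6 Pa
35.37 ft² × 0.092903 → 3.28598 m²
F = P × A = 244.6 Pa × 3.28598 m² = 803.751 N
803.751 N ÷ (9.80665 N/kgf) = 81.9598 kgf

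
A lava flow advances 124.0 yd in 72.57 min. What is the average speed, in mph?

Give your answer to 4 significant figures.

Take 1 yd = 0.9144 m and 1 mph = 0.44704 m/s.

124.0 yd × 0.9144 = 113.386 m
72.57 min × 60 = 4354.2 s
v = d / t = 113.386 m / 4354.2 s = 0.0260406 m/s
0.0260406 m/s ÷ (0.44704 m/s/mph) = 0.0582512 mph

0.05825 mph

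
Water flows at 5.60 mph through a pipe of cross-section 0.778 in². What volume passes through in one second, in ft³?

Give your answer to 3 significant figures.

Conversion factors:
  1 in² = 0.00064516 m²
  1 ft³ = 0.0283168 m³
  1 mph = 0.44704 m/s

5.60 mph × 0.44704 = 2.50342 m/s
0.778 in² × 0.00064516 = 5.01934×10⁻⁴ m²
V = v × A × t = 2.50342 m/s × 5.01934×10⁻⁴ m² × 1 s = 0.00125655 m³
0.00125655 m³ ÷ (0.0283168 m³/ft³) = 0.0443747 ft³

0.0444 ft³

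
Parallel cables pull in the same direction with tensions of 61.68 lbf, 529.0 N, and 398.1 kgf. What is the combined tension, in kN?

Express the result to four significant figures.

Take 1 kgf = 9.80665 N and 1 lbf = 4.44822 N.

4.707 kN

61.68 lbf × 4.44822 = 274.366 N
529.0 N (already N)
398.1 kgf × 9.80665 = 3904.03 N
Total: 274.366 + 529 + 3904.03 = 4707.4 N
In kN: 4707.4 / 1000 = 4.7074 kN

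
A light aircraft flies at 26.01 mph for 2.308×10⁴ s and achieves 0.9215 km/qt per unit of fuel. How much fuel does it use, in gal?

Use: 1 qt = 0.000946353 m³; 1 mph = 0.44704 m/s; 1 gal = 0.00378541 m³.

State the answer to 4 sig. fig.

72.81 gal

26.01 mph → 11.6275 m/s
d = v × t = 11.6275 × 23080 = 268363 m
0.9215 km/qt → 973738 m/m³
V = d / (distance per unit fuel) = 268363 / 973738 = 0.275601 m³
In gal: 0.275601 / 0.00378541 = 72.8061 gal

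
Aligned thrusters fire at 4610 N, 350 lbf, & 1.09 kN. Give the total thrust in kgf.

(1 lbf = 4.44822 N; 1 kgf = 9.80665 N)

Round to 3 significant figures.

4610 N (already N)
350 lbf × 4.44822 = 1556.88 N
1.09 kN × 1000 = 1090 N
Sum: 4610 + 1556.88 + 1090 = 7256.88 N
In kgf: 7256.88 / 9.80665 = 739.996 kgf

740 kgf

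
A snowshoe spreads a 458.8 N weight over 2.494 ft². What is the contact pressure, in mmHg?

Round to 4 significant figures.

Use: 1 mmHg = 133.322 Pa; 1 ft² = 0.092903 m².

2.494 ft² × 0.092903 = 0.2317 m²
P = F / A = 458.8 N / 0.2317 m² = 1980.15 Pa
1980.15 Pa ÷ (133.322 Pa/mmHg) = 14.8524 mmHg

14.85 mmHg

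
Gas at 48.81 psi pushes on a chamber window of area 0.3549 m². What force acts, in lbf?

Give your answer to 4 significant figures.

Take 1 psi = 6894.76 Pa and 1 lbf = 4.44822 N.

48.81 psi × 6894.76 → 336533 Pa
F = P × A = 336533 Pa × 0.3549 m² = 119436 N
119436 N ÷ (4.44822 N/lbf) = 26850.3 lbf

2.685×10⁴ lbf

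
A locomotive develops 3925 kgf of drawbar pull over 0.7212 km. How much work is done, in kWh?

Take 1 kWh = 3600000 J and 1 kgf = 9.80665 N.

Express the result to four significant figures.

7.711 kWh

3925 kgf × 9.80665 = 38491.1 N
0.7212 km × 1000 = 721.2 m
W = F × d = 38491.1 N × 721.2 m = 2.77598×10⁷ J
2.77598×10⁷ J ÷ (3600000 J/kWh) = 7.71106 kWh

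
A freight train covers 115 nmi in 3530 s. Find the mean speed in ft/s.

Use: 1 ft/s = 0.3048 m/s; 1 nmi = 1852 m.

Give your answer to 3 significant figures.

198 ft/s

115 nmi × 1852 = 212980 m
v = d / t = 212980 m / 3530 s = 60.3343 m/s
60.3343 m/s ÷ (0.3048 m/s/ft/s) = 197.947 ft/s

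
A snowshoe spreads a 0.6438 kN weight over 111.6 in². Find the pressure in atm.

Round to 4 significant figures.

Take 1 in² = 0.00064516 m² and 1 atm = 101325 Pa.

0.08825 atm

0.6438 kN × 1000 = 643.8 N
111.6 in² × 0.00064516 = 0.0719999 m²
P = F / A = 643.8 N / 0.0719999 m² = 8941.68 Pa
8941.68 Pa ÷ (101325 Pa/atm) = 0.0882475 atm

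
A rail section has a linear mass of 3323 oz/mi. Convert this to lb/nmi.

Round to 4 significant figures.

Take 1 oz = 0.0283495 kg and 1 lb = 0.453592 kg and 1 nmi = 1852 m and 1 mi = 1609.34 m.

3323 oz/mi × 0.0283495 kg/oz ÷ 1609.34 m/mi = 0.0585367 kg/m
0.0585367 kg/m ÷ 0.453592 kg/lb × 1852 m/nmi = 239.003 lb/nmi

239.0 lb/nmi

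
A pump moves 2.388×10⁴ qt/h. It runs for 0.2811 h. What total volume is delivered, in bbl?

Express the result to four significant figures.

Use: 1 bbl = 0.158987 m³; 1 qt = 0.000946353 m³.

2.388×10⁴ qt/h → 0.00627747 m³/s
0.2811 h → 1011.96 s
V = Q × t = 0.00627747 × 1011.96 = 6.35255 m³
In bbl: 6.35255 / 0.158987 = 39.9564 bbl

39.96 bbl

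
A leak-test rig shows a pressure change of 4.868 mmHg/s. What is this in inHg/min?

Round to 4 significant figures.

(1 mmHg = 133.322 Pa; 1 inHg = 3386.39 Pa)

4.868 mmHg/s × 133.322 Pa/mmHg = 649.011 Pa/s
649.011 Pa/s ÷ 3386.39 Pa/inHg × 60 s/min = 11.4992 inHg/min

11.50 inHg/min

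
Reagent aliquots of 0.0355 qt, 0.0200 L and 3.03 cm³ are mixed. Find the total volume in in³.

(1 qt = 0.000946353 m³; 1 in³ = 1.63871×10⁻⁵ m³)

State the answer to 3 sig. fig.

0.0355 qt × 0.000946353 → 3.35955×10⁻⁵ m³
0.0200 L × 0.001 → 2×10⁻⁵ m³
3.03 cm³ × 10⁻⁶ → 3.03×10⁻⁶ m³
Total: 3.35955×10⁻⁵ + 2×10⁻⁵ + 3.03×10⁻⁶ = 5.66255×10⁻⁵ m³
In in³: 5.66255×10⁻⁵ / 1.63871×10⁻⁵ = 3.45549 in³

3.46 in³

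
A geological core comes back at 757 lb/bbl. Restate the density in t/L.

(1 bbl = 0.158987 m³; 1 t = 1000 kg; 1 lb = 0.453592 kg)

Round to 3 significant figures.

757 lb/bbl × 0.453592 kg/lb ÷ 0.158987 m³/bbl = 2159.73 kg/m³
2159.73 kg/m³ ÷ 1000 kg/t × 0.001 m³/L = 0.00215973 t/L

0.00216 t/L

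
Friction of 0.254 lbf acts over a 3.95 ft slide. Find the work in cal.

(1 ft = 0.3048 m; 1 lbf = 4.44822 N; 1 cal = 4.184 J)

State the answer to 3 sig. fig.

0.254 lbf × 4.44822 → 1.12985 N
3.95 ft × 0.3048 → 1.20396 m
W = F × d = 1.12985 N × 1.20396 m = 1.36029 J
1.36029 J ÷ (4.184 J/cal) = 0.325117 cal

0.325 cal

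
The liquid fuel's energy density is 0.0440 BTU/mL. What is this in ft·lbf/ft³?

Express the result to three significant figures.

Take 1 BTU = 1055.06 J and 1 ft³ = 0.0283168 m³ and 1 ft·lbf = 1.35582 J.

0.0440 BTU/mL × 1055.06 J/BTU ÷ 10⁻⁶ m³/mL = 4.64226×10⁷ J/m³
4.64226×10⁷ J/m³ ÷ 1.35582 J/ft·lbf × 0.0283168 m³/ft³ = 969553 ft·lbf/ft³

9.70×10⁵ ft·lbf/ft³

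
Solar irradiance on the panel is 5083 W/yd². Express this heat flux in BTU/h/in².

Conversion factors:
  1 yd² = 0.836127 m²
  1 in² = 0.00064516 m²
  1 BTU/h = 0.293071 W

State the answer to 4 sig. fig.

13.38 BTU/h/in²

5083 W/yd² ÷ 0.836127 m²/yd² = 6079.22 W/m²
6079.22 W/m² ÷ 0.293071 W/BTU/h × 0.00064516 m²/in² = 13.3827 BTU/h/in²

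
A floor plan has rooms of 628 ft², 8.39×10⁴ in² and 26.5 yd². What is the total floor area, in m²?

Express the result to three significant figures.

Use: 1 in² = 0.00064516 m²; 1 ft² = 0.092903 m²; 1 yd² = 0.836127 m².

135 m²

628 ft² × 0.092903 = 58.3431 m²
8.39×10⁴ in² × 0.00064516 = 54.1289 m²
26.5 yd² × 0.836127 = 22.1574 m²
Total: 58.3431 + 54.1289 + 22.1574 = 134.629 m²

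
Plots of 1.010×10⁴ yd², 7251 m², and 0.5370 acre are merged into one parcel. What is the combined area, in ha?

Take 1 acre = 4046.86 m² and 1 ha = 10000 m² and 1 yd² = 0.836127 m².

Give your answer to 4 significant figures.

1.010×10⁴ yd² × 0.836127 = 8444.88 m²
7251 m² (already m²)
0.5370 acre × 4046.86 = 2173.16 m²
Total: 8444.88 + 7251 + 2173.16 = 17869 m²
In ha: 17869 / 10000 = 1.7869 ha

1.787 ha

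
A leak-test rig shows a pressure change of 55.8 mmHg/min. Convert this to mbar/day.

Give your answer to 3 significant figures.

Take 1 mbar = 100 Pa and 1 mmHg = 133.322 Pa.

1.07×10⁵ mbar/day

55.8 mmHg/min × 133.322 Pa/mmHg ÷ 60 s/min = 123.989 Pa/s
123.989 Pa/s ÷ 100 Pa/mbar × 86400 s/day = 107126 mbar/day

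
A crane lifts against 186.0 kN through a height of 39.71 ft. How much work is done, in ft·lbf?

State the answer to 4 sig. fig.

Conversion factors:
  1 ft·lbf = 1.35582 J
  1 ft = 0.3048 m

186.0 kN × 1000 = 186000 N
39.71 ft × 0.3048 = 12.1036 m
W = F × d = 186000 N × 12.1036 m = 2.25127×10⁶ J
2.25127×10⁶ J ÷ (1.35582 J/ft·lbf) = 1.66045×10⁶ ft·lbf

1.660×10⁶ ft·lbf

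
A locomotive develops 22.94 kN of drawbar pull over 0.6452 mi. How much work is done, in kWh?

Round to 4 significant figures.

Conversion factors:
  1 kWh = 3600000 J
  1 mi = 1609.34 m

22.94 kN × 1000 → 22940 N
0.6452 mi × 1609.34 → 1038.35 m
W = F × d = 22940 N × 1038.35 m = 2.38197×10⁷ J
2.38197×10⁷ J ÷ (3600000 J/kWh) = 6.61658 kWh

6.617 kWh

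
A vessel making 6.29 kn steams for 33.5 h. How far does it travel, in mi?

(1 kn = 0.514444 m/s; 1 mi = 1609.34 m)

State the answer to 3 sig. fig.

242 mi

6.29 kn × 0.514444 → 3.23585 m/s
33.5 h × 3600 → 120600 s
d = v × t = 3.23585 m/s × 120600 s = 390244 m
390244 m ÷ (1609.34 m/mi) = 242.487 mi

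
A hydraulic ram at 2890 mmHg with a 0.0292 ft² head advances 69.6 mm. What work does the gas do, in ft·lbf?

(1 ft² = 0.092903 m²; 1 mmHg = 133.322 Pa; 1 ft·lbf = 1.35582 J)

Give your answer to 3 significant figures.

2890 mmHg → 385301 Pa
0.0292 ft² → 0.00271277 m²
F = P × A = 385301 × 0.00271277 = 1045.23 N
69.6 mm → 0.0696 m
W = F × d = 1045.23 × 0.0696 = 72.748 J
In ft·lbf: 72.748 / 1.35582 = 53.6561 ft·lbf

53.7 ft·lbf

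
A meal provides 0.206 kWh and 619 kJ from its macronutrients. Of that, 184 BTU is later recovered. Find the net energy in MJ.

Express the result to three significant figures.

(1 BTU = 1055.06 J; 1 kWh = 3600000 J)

0.206 kWh × 3600000 = 741600 J
619 kJ × 1000 = 619000 J
184 BTU × 1055.06 = 194131 J
Result: 741600 + 619000 − 194131 = 1.16647×10⁶ J
In MJ: 1.16647×10⁶ / 1000000 = 1.16647 MJ

1.17 MJ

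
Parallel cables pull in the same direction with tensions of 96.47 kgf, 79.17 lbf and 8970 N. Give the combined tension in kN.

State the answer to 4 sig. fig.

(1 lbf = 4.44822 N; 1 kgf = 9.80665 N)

96.47 kgf × 9.80665 = 946.048 N
79.17 lbf × 4.44822 = 352.166 N
8970 N (already N)
Combined: 946.048 + 352.166 + 8970 = 10268.2 N
In kN: 10268.2 / 1000 = 10.2682 kN

10.27 kN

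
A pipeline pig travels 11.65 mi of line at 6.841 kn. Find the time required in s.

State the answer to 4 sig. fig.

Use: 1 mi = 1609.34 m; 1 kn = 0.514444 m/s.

5327 s

11.65 mi × 1609.34 = 18748.8 m
6.841 kn × 0.514444 = 3.51931 m/s
t = d / v = 18748.8 m / 3.51931 m/s = 5327.41 s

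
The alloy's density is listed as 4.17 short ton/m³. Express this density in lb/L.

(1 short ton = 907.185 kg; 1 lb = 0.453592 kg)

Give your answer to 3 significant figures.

4.17 short ton/m³ × 907.185 kg/short ton = 3782.96 kg/m³
3782.96 kg/m³ ÷ 0.453592 kg/lb × 0.001 m³/L = 8.34001 lb/L

8.34 lb/L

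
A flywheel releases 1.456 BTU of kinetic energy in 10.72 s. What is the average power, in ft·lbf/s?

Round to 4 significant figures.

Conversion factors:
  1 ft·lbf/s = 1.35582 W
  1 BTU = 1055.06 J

1.456 BTU × 1055.06 = 1536.17 J
P = E / t = 1536.17 J / 10.72 s = 143.299 W
143.299 W ÷ (1.35582 W/ft·lbf/s) = 105.692 ft·lbf/s

105.7 ft·lbf/s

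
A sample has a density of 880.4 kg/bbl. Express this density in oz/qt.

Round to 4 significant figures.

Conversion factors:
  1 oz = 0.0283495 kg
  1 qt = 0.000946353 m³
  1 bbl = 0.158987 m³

880.4 kg/bbl ÷ 0.158987 m³/bbl = 5537.56 kg/m³
5537.56 kg/m³ ÷ 0.0283495 kg/oz × 0.000946353 m³/qt = 184.853 oz/qt

184.9 oz/qt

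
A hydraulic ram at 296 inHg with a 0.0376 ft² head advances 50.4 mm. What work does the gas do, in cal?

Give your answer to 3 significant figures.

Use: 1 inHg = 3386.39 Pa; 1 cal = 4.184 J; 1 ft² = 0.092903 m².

42.2 cal

296 inHg → 1.00237×10⁶ Pa
0.0376 ft² → 0.00349315 m²
F = P × A = 1.00237×10⁶ × 0.00349315 = 3501.43 N
50.4 mm → 0.0504 m
W = F × d = 3501.43 × 0.0504 = 176.472 J
In cal: 176.472 / 4.184 = 42.1778 cal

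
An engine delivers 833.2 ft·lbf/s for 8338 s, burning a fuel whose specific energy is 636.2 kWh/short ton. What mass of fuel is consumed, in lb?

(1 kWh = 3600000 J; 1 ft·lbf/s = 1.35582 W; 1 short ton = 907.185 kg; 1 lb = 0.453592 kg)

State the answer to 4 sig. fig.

833.2 ft·lbf/s → 1129.67 W
E = P × t = 1129.67 × 8338 = 9.41919×10⁶ J
636.2 kWh/short ton → 2.52464×10⁶ J/kg
m = E / e_s = 9.41919×10⁶ / 2.52464×10⁶ = 3.7309 kg
In lb: 3.7309 / 0.453592 = 8.22523 lb

8.225 lb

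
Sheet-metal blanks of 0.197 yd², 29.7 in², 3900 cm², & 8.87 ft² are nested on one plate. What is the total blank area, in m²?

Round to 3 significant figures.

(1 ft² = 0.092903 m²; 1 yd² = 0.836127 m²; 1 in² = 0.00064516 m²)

0.197 yd² × 0.836127 = 0.164717 m²
29.7 in² × 0.00064516 = 0.0191613 m²
3900 cm² × 0.0001 = 0.39 m²
8.87 ft² × 0.092903 = 0.82405 m²
Combined: 0.164717 + 0.0191613 + 0.39 + 0.82405 = 1.39793 m²

1.40 m²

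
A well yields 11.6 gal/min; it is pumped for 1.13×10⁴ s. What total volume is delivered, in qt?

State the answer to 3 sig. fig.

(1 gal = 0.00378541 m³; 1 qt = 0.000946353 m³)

8740 qt

11.6 gal/min → 7.31846×10⁻⁴ m³/s
V = Q × t = 7.31846×10⁻⁴ × 11300 = 8.26986 m³
In qt: 8.26986 / 0.000946353 = 8738.66 qt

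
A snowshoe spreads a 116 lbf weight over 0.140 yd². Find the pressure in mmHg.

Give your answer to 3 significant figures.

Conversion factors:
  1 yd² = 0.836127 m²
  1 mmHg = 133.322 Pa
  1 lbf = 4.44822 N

33.1 mmHg

116 lbf × 4.44822 → 515.994 N
0.140 yd² × 0.836127 → 0.117058 m²
P = F / A = 515.994 N / 0.117058 m² = 4408.02 Pa
4408.02 Pa ÷ (133.322 Pa/mmHg) = 33.063 mmHg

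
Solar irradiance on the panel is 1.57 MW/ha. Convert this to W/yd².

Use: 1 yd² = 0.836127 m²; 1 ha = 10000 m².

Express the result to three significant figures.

1.57 MW/ha × 1000000 W/MW ÷ 10000 m²/ha = 157 W/m²
157 W/m² × 0.836127 m²/yd² = 131.272 W/yd²

131 W/yd²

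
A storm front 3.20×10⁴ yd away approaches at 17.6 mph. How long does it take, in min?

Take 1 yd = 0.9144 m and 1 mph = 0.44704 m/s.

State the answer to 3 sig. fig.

3.20×10⁴ yd × 0.9144 = 29260.8 m
17.6 mph × 0.44704 = 7.8679 m/s
t = d / v = 29260.8 m / 7.8679 m/s = 3719.01 s
3719.01 s ÷ (60 s/min) = 61.9835 min

62.0 min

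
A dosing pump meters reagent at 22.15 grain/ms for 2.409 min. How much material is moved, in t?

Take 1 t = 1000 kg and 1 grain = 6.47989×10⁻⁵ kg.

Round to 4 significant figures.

22.15 grain/ms → 1.4353 kg/s
2.409 min → 144.54 s
m = ṁ × t = 1.4353 × 144.54 = 207.458 kg
In t: 207.458 / 1000 = 0.207458 t

0.2075 t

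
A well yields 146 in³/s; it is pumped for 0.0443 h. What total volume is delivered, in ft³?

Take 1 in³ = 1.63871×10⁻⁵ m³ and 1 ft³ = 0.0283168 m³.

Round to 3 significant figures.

146 in³/s → 0.00239252 m³/s
0.0443 h → 159.48 s
V = Q × t = 0.00239252 × 159.48 = 0.381559 m³
In ft³: 0.381559 / 0.0283168 = 13.4747 ft³

13.5 ft³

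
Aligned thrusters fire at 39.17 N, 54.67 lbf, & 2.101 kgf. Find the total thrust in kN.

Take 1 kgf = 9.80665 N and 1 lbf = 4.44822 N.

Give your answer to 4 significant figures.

39.17 N (already N)
54.67 lbf × 4.44822 → 243.184 N
2.101 kgf × 9.80665 → 20.6038 N
Combined: 39.17 + 243.184 + 20.6038 = 302.958 N
In kN: 302.958 / 1000 = 0.302958 kN

0.3030 kN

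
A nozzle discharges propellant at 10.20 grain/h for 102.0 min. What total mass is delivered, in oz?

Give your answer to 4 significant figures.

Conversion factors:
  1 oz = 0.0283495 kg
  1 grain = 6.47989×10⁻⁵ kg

10.20 grain/h → 1.83597×10⁻⁷ kg/s
102.0 min → 6120 s
m = ṁ × t = 1.83597×10⁻⁷ × 6120 = 0.00112361 kg
In oz: 0.00112361 / 0.0283495 = 0.0396342 oz

0.03963 oz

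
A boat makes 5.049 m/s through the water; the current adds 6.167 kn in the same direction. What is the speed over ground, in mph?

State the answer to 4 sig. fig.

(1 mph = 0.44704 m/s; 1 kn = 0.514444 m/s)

5.049 m/s (already m/s)
6.167 kn × 0.514444 = 3.17258 m/s
Sum: 5.049 + 3.17258 = 8.22158 m/s
In mph: 8.22158 / 0.44704 = 18.3912 mph

18.39 mph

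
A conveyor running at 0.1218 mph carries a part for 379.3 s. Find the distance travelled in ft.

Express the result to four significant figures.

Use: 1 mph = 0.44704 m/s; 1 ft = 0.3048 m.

67.76 ft

0.1218 mph × 0.44704 = 0.0544495 m/s
d = v × t = 0.0544495 m/s × 379.3 s = 20.6527 m
20.6527 m ÷ (0.3048 m/ft) = 67.7582 ft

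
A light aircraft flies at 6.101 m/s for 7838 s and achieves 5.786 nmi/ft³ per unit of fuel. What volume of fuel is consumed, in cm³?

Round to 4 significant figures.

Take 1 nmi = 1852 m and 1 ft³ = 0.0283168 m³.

d = v × t = 6.101 × 7838 = 47819.6 m
5.786 nmi/ft³ → 378421 m/m³
V = d / (distance per unit fuel) = 47819.6 / 378421 = 0.126366 m³
In cm³: 0.126366 / 10⁻⁶ = 126366 cm³

1.264×10⁵ cm³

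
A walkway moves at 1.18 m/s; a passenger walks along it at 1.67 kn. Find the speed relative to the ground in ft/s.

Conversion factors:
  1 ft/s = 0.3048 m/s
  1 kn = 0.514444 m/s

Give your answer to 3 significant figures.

6.69 ft/s

1.18 m/s (already m/s)
1.67 kn × 0.514444 = 0.859121 m/s
Sum: 1.18 + 0.859121 = 2.03912 m/s
In ft/s: 2.03912 / 0.3048 = 6.69003 ft/s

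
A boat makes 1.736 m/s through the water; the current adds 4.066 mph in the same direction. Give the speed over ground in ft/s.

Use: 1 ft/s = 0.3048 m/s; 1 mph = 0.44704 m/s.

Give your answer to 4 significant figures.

11.66 ft/s

1.736 m/s (already m/s)
4.066 mph × 0.44704 = 1.81766 m/s
Sum: 1.736 + 1.81766 = 3.55366 m/s
In ft/s: 3.55366 / 0.3048 = 11.659 ft/s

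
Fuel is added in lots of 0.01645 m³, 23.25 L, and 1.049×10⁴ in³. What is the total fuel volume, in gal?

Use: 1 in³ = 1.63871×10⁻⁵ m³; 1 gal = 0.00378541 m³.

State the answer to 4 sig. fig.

0.01645 m³ (already m³)
23.25 L × 0.001 = 0.02325 m³
1.049×10⁴ in³ × 1.63871×10⁻⁵ = 0.171901 m³
Sum: 0.01645 + 0.02325 + 0.171901 = 0.211601 m³
In gal: 0.211601 / 0.00378541 = 55.8991 gal

55.90 gal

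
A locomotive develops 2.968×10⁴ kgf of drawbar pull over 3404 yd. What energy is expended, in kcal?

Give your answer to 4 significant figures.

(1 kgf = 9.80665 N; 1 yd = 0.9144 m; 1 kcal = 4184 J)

2.968×10⁴ kgf × 9.80665 = 291061 N
3404 yd × 0.9144 = 3112.62 m
W = F × d = 291061 N × 3112.62 m = 9.05962×10⁸ J
9.05962×10⁸ J ÷ (4184 J/kcal) = 216530 kcal

2.165×10⁵ kcal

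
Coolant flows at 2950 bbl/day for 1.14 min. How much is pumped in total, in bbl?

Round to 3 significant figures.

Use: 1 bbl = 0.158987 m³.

2.34 bbl

2950 bbl/day → 0.00542838 m³/s
1.14 min → 68.4 s
V = Q × t = 0.00542838 × 68.4 = 0.371301 m³
In bbl: 0.371301 / 0.158987 = 2.33542 bbl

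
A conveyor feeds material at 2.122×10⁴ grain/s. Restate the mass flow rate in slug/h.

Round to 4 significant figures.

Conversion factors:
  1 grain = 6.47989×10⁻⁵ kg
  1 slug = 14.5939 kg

2.122×10⁴ grain/s × 6.47989×10⁻⁵ kg/grain = 1.37503 kg/s
1.37503 kg/s ÷ 14.5939 kg/slug × 3600 s/h = 339.19 slug/h

339.2 slug/h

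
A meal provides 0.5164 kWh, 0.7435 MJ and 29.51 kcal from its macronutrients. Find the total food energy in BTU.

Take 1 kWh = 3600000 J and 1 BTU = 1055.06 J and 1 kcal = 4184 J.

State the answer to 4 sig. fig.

0.5164 kWh × 3600000 = 1.85904×10⁶ J
0.7435 MJ × 1000000 = 743500 J
29.51 kcal × 4184 = 123470 J
Sum: 1.85904×10⁶ + 743500 + 123470 = 2.72601×10⁶ J
In BTU: 2.72601×10⁶ / 1055.06 = 2583.75 BTU

2584 BTU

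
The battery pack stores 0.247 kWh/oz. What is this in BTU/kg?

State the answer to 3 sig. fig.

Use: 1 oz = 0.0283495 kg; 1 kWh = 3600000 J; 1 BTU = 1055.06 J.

2.97×10⁴ BTU/kg

0.247 kWh/oz × 3600000 J/kWh ÷ 0.0283495 kg/oz = 3.13656×10⁷ J/kg
3.13656×10⁷ J/kg ÷ 1055.06 J/BTU = 29728.7 BTU/kg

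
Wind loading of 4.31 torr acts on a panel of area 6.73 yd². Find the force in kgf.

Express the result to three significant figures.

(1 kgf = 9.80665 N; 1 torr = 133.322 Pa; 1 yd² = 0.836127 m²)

4.31 torr × 133.322 = 574.618 Pa
6.73 yd² × 0.836127 = 5.62713 m²
F = P × A = 574.618 Pa × 5.62713 m² = 3233.45 N
3233.45 N ÷ (9.80665 N/kgf) = 329.72 kgf

330 kgf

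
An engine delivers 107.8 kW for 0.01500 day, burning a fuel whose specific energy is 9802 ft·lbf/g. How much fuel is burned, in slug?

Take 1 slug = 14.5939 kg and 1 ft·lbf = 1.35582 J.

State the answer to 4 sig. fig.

0.7203 slug

107.8 kW → 107800 W
0.01500 day → 1296 s
E = P × t = 107800 × 1296 = 1.39709×10⁸ J
9802 ft·lbf/g → 1.32897×10⁷ J/kg
m = E / e_s = 1.39709×10⁸ / 1.32897×10⁷ = 10.5126 kg
In slug: 10.5126 / 14.5939 = 0.720342 slug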